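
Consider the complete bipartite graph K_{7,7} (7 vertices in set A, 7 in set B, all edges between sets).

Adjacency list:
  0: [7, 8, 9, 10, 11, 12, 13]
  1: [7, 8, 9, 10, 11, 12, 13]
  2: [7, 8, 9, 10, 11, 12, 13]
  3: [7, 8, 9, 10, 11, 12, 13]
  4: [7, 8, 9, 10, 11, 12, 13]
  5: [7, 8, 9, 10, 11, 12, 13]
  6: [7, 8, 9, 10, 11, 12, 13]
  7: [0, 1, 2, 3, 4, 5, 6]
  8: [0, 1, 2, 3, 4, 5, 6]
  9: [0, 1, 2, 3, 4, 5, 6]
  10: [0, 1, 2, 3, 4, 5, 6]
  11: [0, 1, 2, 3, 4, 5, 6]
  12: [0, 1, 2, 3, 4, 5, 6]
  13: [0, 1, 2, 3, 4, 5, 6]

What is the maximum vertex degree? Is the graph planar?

Set-A vertices have degree 7; set-B vertices have degree 7. Maximum degree = max(7,7) = 7.
K_{7,7} contains K_{3,3} as a subgraph (since both sides have >= 3 vertices); by Kuratowski's theorem it is not planar.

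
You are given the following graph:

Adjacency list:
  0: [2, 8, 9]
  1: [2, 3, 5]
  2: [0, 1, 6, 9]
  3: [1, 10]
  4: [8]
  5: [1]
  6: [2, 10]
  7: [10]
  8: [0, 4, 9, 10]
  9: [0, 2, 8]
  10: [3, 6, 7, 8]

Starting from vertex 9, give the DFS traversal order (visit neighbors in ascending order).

DFS from vertex 9 (neighbors processed in ascending order):
Visit order: 9, 0, 2, 1, 3, 10, 6, 7, 8, 4, 5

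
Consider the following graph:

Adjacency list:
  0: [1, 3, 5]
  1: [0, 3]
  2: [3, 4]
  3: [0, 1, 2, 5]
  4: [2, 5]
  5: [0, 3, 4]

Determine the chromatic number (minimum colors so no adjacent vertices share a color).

The graph has a maximum clique of size 3 (lower bound on chromatic number).
A valid 3-coloring: {0: 1, 1: 2, 2: 1, 3: 0, 4: 0, 5: 2}.
Chromatic number = 3.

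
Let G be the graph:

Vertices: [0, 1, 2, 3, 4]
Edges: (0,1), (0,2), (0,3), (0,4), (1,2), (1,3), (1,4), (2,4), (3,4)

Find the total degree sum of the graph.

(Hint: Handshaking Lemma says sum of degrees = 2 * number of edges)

Count edges: 9 edges.
By Handshaking Lemma: sum of degrees = 2 * 9 = 18.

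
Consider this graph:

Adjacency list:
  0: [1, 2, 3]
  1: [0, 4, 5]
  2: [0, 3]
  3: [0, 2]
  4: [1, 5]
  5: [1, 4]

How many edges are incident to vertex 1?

Vertex 1 has neighbors [0, 4, 5], so deg(1) = 3.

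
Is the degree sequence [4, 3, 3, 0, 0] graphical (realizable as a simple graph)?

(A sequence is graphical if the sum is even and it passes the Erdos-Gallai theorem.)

Sum of degrees = 10. Sum is even but fails Erdos-Gallai. The sequence is NOT graphical.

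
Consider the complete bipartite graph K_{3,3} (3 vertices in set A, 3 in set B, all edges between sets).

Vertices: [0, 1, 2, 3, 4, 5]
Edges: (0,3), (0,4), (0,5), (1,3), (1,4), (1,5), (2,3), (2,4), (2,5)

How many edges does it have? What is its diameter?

K_{3,3} has 3 * 3 = 9 edges.
Any vertex reaches any opposite-side vertex in 1 step; same-side vertices reach in 2 steps via any opposite-side vertex.
Diameter = 2.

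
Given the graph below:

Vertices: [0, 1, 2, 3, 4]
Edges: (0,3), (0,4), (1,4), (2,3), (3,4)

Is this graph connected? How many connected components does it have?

Checking connectivity: the graph has 1 connected component(s).
All vertices are reachable from each other. The graph IS connected.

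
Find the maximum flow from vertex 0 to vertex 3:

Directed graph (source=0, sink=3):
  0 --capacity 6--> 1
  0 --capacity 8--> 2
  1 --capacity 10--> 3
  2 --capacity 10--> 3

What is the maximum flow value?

Computing max flow:
  Flow on (0->1): 6/6
  Flow on (0->2): 8/8
  Flow on (1->3): 6/10
  Flow on (2->3): 8/10
Maximum flow = 14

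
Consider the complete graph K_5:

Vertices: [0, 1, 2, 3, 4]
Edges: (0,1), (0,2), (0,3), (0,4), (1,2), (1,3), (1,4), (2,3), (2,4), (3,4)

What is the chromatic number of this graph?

In K_5, every vertex is adjacent to every other vertex.
Each vertex needs a unique color.
Chromatic number = 5.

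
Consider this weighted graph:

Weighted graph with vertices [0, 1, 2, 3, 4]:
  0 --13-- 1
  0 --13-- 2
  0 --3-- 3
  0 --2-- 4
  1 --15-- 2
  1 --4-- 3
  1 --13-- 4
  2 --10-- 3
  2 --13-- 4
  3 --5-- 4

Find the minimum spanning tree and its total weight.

Applying Kruskal's algorithm (sort edges by weight, add if no cycle):
  Add (0,4) w=2
  Add (0,3) w=3
  Add (1,3) w=4
  Skip (3,4) w=5 (creates cycle)
  Add (2,3) w=10
  Skip (0,1) w=13 (creates cycle)
  Skip (0,2) w=13 (creates cycle)
  Skip (1,4) w=13 (creates cycle)
  Skip (2,4) w=13 (creates cycle)
  Skip (1,2) w=15 (creates cycle)
MST weight = 19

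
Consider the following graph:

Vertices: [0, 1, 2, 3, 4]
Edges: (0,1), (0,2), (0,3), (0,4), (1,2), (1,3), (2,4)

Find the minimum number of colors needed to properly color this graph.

The graph has a maximum clique of size 3 (lower bound on chromatic number).
A valid 3-coloring: {0: 0, 1: 1, 2: 2, 3: 2, 4: 1}.
Chromatic number = 3.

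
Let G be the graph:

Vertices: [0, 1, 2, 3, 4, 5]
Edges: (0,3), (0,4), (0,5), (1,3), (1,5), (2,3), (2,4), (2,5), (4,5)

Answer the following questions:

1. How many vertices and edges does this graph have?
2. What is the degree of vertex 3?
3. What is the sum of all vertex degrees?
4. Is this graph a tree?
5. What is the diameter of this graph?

Count: 6 vertices, 9 edges.
Vertex 3 has neighbors [0, 1, 2], degree = 3.
Handshaking lemma: 2 * 9 = 18.
A tree on 6 vertices has 5 edges. This graph has 9 edges (4 extra). Not a tree.
Diameter (longest shortest path) = 2.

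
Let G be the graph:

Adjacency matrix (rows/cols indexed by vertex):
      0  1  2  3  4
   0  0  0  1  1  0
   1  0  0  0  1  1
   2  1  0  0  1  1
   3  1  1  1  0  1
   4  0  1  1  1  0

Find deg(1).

Vertex 1 has neighbors [3, 4], so deg(1) = 2.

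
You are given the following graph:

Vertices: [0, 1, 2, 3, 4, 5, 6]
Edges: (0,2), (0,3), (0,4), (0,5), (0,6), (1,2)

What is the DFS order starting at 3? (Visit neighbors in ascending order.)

DFS from vertex 3 (neighbors processed in ascending order):
Visit order: 3, 0, 2, 1, 4, 5, 6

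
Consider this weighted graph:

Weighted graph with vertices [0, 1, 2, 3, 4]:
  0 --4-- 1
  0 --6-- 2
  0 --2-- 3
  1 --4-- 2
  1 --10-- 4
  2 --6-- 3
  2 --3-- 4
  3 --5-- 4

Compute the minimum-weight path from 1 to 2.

Using Dijkstra's algorithm from vertex 1:
Shortest path: 1 -> 2
Total weight: 4 = 4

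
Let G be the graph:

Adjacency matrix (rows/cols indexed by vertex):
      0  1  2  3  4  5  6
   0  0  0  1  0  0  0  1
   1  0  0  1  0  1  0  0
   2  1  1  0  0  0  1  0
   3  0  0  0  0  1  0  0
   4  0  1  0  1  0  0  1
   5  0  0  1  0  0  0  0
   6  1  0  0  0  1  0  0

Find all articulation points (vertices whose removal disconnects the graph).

An articulation point is a vertex whose removal disconnects the graph.
Articulation points: [2, 4]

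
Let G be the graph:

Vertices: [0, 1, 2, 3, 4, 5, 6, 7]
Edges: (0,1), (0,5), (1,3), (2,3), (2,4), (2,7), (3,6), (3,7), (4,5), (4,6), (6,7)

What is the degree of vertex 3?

Vertex 3 has neighbors [1, 2, 6, 7], so deg(3) = 4.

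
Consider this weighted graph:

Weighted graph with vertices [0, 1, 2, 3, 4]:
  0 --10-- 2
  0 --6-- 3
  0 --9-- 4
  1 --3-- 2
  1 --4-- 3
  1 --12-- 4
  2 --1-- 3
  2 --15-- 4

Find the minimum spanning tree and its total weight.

Applying Kruskal's algorithm (sort edges by weight, add if no cycle):
  Add (2,3) w=1
  Add (1,2) w=3
  Skip (1,3) w=4 (creates cycle)
  Add (0,3) w=6
  Add (0,4) w=9
  Skip (0,2) w=10 (creates cycle)
  Skip (1,4) w=12 (creates cycle)
  Skip (2,4) w=15 (creates cycle)
MST weight = 19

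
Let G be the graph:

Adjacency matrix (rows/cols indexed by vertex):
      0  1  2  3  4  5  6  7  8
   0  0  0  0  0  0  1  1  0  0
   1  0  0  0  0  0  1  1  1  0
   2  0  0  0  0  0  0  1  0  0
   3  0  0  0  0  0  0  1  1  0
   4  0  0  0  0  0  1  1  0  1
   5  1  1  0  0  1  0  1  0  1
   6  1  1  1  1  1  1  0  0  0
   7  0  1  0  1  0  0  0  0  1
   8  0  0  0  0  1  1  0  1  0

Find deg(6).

Vertex 6 has neighbors [0, 1, 2, 3, 4, 5], so deg(6) = 6.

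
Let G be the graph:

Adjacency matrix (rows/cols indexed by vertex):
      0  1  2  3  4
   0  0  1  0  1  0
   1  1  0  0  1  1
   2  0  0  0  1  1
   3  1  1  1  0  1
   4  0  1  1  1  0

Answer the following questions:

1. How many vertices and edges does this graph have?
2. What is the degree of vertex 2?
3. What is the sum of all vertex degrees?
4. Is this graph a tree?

Count: 5 vertices, 7 edges.
Vertex 2 has neighbors [3, 4], degree = 2.
Handshaking lemma: 2 * 7 = 14.
A tree on 5 vertices has 4 edges. This graph has 7 edges (3 extra). Not a tree.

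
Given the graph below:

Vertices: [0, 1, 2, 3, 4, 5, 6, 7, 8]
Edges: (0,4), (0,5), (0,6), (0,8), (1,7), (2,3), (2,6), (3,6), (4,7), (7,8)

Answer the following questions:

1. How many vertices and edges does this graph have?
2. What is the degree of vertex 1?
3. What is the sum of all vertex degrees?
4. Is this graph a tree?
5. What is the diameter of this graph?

Count: 9 vertices, 10 edges.
Vertex 1 has neighbors [7], degree = 1.
Handshaking lemma: 2 * 10 = 20.
A tree on 9 vertices has 8 edges. This graph has 10 edges (2 extra). Not a tree.
Diameter (longest shortest path) = 5.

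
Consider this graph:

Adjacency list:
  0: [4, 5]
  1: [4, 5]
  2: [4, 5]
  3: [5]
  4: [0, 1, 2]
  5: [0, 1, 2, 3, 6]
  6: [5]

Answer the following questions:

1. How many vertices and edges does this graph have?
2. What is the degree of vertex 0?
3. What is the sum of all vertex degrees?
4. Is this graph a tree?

Count: 7 vertices, 8 edges.
Vertex 0 has neighbors [4, 5], degree = 2.
Handshaking lemma: 2 * 8 = 16.
A tree on 7 vertices has 6 edges. This graph has 8 edges (2 extra). Not a tree.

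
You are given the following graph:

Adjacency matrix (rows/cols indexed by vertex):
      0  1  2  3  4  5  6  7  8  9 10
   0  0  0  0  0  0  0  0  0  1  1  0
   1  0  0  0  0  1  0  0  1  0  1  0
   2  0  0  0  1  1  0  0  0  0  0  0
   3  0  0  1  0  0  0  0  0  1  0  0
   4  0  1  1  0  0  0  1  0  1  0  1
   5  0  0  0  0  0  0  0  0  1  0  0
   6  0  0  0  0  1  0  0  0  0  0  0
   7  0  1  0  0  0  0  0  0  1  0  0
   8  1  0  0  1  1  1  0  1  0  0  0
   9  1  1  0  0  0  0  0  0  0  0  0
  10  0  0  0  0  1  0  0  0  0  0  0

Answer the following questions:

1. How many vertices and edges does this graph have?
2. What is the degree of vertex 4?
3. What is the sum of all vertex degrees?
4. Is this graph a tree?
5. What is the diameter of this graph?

Count: 11 vertices, 13 edges.
Vertex 4 has neighbors [1, 2, 6, 8, 10], degree = 5.
Handshaking lemma: 2 * 13 = 26.
A tree on 11 vertices has 10 edges. This graph has 13 edges (3 extra). Not a tree.
Diameter (longest shortest path) = 3.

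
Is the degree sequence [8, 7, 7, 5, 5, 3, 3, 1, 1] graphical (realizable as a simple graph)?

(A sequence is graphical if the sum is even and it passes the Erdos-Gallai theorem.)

Sum of degrees = 40. Sum is even but fails Erdos-Gallai. The sequence is NOT graphical.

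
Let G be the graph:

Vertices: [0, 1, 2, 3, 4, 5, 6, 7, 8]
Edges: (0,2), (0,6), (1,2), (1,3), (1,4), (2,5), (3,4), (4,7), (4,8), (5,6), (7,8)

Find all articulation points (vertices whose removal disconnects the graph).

An articulation point is a vertex whose removal disconnects the graph.
Articulation points: [1, 2, 4]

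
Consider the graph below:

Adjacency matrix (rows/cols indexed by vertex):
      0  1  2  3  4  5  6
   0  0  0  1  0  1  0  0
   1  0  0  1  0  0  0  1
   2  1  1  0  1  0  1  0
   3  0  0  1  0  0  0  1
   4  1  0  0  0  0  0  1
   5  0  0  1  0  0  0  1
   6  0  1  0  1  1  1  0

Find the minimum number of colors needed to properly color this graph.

The graph has a maximum clique of size 2 (lower bound on chromatic number).
A valid 3-coloring: {0: 1, 1: 1, 2: 0, 3: 1, 4: 2, 5: 1, 6: 0}.
No proper 2-coloring exists (verified by exhaustive search).
Chromatic number = 3.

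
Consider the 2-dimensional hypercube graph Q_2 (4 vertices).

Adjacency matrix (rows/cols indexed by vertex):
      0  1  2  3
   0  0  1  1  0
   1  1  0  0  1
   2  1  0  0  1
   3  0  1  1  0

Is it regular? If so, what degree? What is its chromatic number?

In Q_2, every vertex has exactly 2 neighbors (flip one of 2 bits), so it is 2-regular.
Q_2 is bipartite (partition by bit-parity), so chromatic number = 2.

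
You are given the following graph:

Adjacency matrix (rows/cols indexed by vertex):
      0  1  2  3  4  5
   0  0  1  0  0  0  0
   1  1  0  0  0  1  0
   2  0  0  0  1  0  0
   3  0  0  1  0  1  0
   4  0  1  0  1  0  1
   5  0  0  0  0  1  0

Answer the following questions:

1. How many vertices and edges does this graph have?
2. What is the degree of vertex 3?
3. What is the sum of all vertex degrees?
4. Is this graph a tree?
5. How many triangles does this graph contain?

Count: 6 vertices, 5 edges.
Vertex 3 has neighbors [2, 4], degree = 2.
Handshaking lemma: 2 * 5 = 10.
A graph is a tree iff it is connected and has exactly n-1 edges. This graph is connected (all 6 vertices in one component) and has 6-1 = 5 edges. It is a tree.
Number of triangles = 0.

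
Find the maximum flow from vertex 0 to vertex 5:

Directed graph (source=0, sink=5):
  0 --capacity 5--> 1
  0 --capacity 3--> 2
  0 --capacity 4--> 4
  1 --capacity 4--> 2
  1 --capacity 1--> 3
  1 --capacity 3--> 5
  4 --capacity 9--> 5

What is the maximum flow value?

Computing max flow:
  Flow on (0->1): 3/5
  Flow on (0->4): 4/4
  Flow on (1->5): 3/3
  Flow on (4->5): 4/9
Maximum flow = 7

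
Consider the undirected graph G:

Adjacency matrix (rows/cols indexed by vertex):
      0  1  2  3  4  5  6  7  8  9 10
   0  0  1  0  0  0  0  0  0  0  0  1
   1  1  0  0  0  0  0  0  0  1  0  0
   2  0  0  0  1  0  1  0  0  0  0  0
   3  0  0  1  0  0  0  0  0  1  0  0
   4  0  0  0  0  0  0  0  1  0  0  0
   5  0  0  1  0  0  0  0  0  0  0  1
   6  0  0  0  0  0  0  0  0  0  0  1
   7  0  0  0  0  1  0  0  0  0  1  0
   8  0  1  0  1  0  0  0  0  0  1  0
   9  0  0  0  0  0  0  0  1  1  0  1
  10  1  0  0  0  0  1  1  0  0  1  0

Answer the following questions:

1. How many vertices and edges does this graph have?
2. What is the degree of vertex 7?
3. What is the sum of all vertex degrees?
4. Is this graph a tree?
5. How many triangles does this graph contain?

Count: 11 vertices, 12 edges.
Vertex 7 has neighbors [4, 9], degree = 2.
Handshaking lemma: 2 * 12 = 24.
A tree on 11 vertices has 10 edges. This graph has 12 edges (2 extra). Not a tree.
Number of triangles = 0.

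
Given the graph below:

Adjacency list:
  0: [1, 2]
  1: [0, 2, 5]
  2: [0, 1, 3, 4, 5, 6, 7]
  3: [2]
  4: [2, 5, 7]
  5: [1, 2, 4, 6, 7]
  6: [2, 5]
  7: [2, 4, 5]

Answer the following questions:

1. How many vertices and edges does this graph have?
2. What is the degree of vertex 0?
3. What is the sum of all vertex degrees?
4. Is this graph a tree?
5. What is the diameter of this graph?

Count: 8 vertices, 13 edges.
Vertex 0 has neighbors [1, 2], degree = 2.
Handshaking lemma: 2 * 13 = 26.
A tree on 8 vertices has 7 edges. This graph has 13 edges (6 extra). Not a tree.
Diameter (longest shortest path) = 2.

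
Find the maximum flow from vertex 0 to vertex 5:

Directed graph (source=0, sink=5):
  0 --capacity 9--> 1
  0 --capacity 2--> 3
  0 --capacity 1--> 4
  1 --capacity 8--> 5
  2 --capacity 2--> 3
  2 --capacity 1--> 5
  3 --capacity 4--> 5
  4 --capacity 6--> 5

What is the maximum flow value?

Computing max flow:
  Flow on (0->1): 8/9
  Flow on (0->3): 2/2
  Flow on (0->4): 1/1
  Flow on (1->5): 8/8
  Flow on (3->5): 2/4
  Flow on (4->5): 1/6
Maximum flow = 11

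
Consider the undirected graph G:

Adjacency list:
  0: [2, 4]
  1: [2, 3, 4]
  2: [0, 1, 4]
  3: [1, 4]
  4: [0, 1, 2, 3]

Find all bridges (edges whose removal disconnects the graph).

No bridges found. The graph is 2-edge-connected (no single edge removal disconnects it).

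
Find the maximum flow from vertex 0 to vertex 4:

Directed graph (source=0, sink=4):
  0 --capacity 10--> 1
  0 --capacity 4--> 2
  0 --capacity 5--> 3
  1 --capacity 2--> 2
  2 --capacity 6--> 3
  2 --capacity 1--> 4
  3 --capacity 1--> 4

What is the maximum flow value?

Computing max flow:
  Flow on (0->1): 1/10
  Flow on (0->3): 1/5
  Flow on (1->2): 1/2
  Flow on (2->4): 1/1
  Flow on (3->4): 1/1
Maximum flow = 2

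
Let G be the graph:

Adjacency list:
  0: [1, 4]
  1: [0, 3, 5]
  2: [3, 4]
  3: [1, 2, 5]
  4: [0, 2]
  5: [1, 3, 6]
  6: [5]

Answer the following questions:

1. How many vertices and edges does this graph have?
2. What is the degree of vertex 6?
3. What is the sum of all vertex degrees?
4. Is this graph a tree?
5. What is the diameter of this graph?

Count: 7 vertices, 8 edges.
Vertex 6 has neighbors [5], degree = 1.
Handshaking lemma: 2 * 8 = 16.
A tree on 7 vertices has 6 edges. This graph has 8 edges (2 extra). Not a tree.
Diameter (longest shortest path) = 4.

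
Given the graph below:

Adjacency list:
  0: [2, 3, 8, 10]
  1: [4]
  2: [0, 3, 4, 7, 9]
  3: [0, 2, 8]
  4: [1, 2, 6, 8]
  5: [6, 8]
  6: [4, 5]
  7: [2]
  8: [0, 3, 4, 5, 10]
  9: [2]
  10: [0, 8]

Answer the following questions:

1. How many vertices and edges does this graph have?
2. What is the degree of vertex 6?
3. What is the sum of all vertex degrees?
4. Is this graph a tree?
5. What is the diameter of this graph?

Count: 11 vertices, 15 edges.
Vertex 6 has neighbors [4, 5], degree = 2.
Handshaking lemma: 2 * 15 = 30.
A tree on 11 vertices has 10 edges. This graph has 15 edges (5 extra). Not a tree.
Diameter (longest shortest path) = 4.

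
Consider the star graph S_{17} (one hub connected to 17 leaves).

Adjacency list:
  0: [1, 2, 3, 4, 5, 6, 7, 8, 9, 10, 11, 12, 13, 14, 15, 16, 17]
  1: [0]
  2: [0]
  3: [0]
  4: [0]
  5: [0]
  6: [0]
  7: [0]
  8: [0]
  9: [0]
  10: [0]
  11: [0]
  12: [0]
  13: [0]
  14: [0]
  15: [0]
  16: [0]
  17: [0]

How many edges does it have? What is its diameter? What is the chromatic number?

Star graph S_{17}: the hub connects to all 17 leaves.
Edges = 17.
Diameter = 2 (any leaf to hub is 1, leaf to leaf through hub is 2).
Star graphs are bipartite (hub vs leaves), so chromatic number = 2.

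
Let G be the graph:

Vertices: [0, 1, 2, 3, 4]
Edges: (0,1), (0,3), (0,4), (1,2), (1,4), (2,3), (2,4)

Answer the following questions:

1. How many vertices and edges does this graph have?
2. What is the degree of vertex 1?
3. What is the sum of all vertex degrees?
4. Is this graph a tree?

Count: 5 vertices, 7 edges.
Vertex 1 has neighbors [0, 2, 4], degree = 3.
Handshaking lemma: 2 * 7 = 14.
A tree on 5 vertices has 4 edges. This graph has 7 edges (3 extra). Not a tree.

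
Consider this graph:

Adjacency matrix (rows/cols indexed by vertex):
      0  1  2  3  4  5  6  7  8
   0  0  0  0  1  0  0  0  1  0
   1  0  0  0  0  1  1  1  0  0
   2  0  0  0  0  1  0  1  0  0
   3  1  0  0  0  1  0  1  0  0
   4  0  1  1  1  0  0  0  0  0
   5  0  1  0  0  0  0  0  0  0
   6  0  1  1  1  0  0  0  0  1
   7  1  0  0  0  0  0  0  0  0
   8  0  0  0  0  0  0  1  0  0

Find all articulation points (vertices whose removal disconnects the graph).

An articulation point is a vertex whose removal disconnects the graph.
Articulation points: [0, 1, 3, 6]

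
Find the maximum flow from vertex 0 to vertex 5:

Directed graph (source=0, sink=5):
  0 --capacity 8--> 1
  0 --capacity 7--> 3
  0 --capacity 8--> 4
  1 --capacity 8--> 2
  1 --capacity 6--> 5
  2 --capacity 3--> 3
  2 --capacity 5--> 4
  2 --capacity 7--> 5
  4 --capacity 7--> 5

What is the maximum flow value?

Computing max flow:
  Flow on (0->1): 8/8
  Flow on (0->4): 7/8
  Flow on (1->2): 2/8
  Flow on (1->5): 6/6
  Flow on (2->5): 2/7
  Flow on (4->5): 7/7
Maximum flow = 15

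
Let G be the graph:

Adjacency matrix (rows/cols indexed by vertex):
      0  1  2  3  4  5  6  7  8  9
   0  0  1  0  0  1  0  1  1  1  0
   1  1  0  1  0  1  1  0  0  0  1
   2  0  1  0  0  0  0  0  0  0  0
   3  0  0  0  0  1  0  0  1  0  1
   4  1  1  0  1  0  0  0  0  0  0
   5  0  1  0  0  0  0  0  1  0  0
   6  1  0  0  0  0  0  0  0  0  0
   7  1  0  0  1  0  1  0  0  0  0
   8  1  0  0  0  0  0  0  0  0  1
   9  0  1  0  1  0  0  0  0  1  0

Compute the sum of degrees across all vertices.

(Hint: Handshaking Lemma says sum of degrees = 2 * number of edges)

Count edges: 14 edges.
By Handshaking Lemma: sum of degrees = 2 * 14 = 28.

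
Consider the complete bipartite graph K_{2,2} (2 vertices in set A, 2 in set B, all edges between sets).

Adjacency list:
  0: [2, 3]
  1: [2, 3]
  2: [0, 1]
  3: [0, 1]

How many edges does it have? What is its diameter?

K_{2,2} has 2 * 2 = 4 edges.
Any vertex reaches any opposite-side vertex in 1 step; same-side vertices reach in 2 steps via any opposite-side vertex.
Diameter = 2.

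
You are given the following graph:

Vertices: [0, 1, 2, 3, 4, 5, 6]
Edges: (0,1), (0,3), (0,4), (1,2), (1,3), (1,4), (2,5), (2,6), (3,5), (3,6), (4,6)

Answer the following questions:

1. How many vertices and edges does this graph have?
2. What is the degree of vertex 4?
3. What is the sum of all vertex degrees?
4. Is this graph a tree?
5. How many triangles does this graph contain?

Count: 7 vertices, 11 edges.
Vertex 4 has neighbors [0, 1, 6], degree = 3.
Handshaking lemma: 2 * 11 = 22.
A tree on 7 vertices has 6 edges. This graph has 11 edges (5 extra). Not a tree.
Number of triangles = 2.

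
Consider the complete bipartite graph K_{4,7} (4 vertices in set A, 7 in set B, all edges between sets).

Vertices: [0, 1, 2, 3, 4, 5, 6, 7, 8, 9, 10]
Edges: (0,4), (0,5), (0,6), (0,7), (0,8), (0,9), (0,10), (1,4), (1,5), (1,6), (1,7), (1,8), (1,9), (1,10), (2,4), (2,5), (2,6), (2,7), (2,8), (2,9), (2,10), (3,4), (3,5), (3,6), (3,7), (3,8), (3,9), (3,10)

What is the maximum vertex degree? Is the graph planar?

Set-A vertices have degree 7; set-B vertices have degree 4. Maximum degree = max(4,7) = 7.
K_{4,7} contains K_{3,3} as a subgraph (since both sides have >= 3 vertices); by Kuratowski's theorem it is not planar.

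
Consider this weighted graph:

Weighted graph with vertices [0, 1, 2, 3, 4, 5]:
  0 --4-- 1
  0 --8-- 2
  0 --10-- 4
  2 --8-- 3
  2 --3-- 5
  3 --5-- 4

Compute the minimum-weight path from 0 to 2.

Using Dijkstra's algorithm from vertex 0:
Shortest path: 0 -> 2
Total weight: 8 = 8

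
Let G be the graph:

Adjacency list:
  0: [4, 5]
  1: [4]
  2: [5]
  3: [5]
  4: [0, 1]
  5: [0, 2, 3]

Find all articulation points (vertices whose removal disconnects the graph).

An articulation point is a vertex whose removal disconnects the graph.
Articulation points: [0, 4, 5]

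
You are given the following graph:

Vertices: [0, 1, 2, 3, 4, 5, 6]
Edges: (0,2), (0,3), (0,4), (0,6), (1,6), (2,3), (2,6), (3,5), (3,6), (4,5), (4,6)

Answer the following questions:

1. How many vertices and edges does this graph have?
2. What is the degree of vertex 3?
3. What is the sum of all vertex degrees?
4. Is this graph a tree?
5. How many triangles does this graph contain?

Count: 7 vertices, 11 edges.
Vertex 3 has neighbors [0, 2, 5, 6], degree = 4.
Handshaking lemma: 2 * 11 = 22.
A tree on 7 vertices has 6 edges. This graph has 11 edges (5 extra). Not a tree.
Number of triangles = 5.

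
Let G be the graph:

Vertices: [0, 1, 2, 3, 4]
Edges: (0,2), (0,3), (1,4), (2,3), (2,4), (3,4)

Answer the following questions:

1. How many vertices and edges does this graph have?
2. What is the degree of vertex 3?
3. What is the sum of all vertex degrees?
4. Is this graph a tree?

Count: 5 vertices, 6 edges.
Vertex 3 has neighbors [0, 2, 4], degree = 3.
Handshaking lemma: 2 * 6 = 12.
A tree on 5 vertices has 4 edges. This graph has 6 edges (2 extra). Not a tree.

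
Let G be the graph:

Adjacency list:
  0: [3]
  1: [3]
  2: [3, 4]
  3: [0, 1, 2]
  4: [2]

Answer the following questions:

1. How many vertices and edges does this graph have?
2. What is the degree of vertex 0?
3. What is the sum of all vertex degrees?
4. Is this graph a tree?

Count: 5 vertices, 4 edges.
Vertex 0 has neighbors [3], degree = 1.
Handshaking lemma: 2 * 4 = 8.
A graph is a tree iff it is connected and has exactly n-1 edges. This graph is connected (all 5 vertices in one component) and has 5-1 = 4 edges. It is a tree.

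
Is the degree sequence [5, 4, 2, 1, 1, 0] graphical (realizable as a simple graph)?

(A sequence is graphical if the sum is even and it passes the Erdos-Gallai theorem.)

Sum of degrees = 13. Sum is odd, so the sequence is NOT graphical.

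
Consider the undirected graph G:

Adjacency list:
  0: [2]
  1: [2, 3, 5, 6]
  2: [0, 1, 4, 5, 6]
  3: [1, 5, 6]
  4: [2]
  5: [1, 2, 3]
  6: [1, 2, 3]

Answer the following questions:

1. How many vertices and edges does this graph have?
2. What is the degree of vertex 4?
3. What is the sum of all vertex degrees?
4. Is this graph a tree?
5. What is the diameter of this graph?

Count: 7 vertices, 10 edges.
Vertex 4 has neighbors [2], degree = 1.
Handshaking lemma: 2 * 10 = 20.
A tree on 7 vertices has 6 edges. This graph has 10 edges (4 extra). Not a tree.
Diameter (longest shortest path) = 3.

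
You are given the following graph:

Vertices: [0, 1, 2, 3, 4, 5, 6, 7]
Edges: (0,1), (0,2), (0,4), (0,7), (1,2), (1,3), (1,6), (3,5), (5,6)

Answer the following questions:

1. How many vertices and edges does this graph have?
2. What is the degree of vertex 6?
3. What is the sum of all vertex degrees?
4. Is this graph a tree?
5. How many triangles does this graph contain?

Count: 8 vertices, 9 edges.
Vertex 6 has neighbors [1, 5], degree = 2.
Handshaking lemma: 2 * 9 = 18.
A tree on 8 vertices has 7 edges. This graph has 9 edges (2 extra). Not a tree.
Number of triangles = 1.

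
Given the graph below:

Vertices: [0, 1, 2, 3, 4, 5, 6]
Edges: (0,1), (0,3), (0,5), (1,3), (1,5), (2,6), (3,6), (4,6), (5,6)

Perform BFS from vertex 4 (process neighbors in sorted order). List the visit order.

BFS from vertex 4 (neighbors processed in ascending order):
Visit order: 4, 6, 2, 3, 5, 0, 1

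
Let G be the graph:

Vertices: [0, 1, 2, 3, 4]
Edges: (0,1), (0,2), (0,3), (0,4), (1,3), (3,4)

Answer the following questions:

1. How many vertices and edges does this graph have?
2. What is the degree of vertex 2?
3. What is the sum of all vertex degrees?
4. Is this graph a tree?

Count: 5 vertices, 6 edges.
Vertex 2 has neighbors [0], degree = 1.
Handshaking lemma: 2 * 6 = 12.
A tree on 5 vertices has 4 edges. This graph has 6 edges (2 extra). Not a tree.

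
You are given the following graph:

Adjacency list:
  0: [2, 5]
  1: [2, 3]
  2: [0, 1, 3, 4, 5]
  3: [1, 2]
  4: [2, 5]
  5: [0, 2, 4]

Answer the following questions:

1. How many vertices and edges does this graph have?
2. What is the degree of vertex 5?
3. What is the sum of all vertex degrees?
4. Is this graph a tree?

Count: 6 vertices, 8 edges.
Vertex 5 has neighbors [0, 2, 4], degree = 3.
Handshaking lemma: 2 * 8 = 16.
A tree on 6 vertices has 5 edges. This graph has 8 edges (3 extra). Not a tree.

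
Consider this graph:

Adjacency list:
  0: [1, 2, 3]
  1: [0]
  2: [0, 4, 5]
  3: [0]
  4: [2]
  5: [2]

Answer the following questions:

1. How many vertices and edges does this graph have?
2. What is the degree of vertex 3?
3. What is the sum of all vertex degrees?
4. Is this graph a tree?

Count: 6 vertices, 5 edges.
Vertex 3 has neighbors [0], degree = 1.
Handshaking lemma: 2 * 5 = 10.
A graph is a tree iff it is connected and has exactly n-1 edges. This graph is connected (all 6 vertices in one component) and has 6-1 = 5 edges. It is a tree.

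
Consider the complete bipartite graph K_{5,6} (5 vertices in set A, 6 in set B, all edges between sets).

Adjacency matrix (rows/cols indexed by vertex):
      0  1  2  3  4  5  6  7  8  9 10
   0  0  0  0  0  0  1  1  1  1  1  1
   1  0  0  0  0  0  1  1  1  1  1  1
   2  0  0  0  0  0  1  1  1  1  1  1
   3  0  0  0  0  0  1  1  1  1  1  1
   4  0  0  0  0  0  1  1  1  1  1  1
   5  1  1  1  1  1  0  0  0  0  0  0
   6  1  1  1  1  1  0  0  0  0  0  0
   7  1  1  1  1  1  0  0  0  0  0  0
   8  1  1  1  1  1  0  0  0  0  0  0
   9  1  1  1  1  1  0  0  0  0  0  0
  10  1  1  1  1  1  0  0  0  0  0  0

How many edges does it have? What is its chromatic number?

K_{5,6} has 5 * 6 = 30 edges.
Bipartite graphs have chromatic number 2 (color each partition differently).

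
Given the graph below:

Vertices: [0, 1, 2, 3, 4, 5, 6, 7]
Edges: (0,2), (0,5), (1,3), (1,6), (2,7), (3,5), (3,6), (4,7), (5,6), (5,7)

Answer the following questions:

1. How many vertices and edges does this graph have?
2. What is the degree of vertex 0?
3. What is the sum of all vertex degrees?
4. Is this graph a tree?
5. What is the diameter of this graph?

Count: 8 vertices, 10 edges.
Vertex 0 has neighbors [2, 5], degree = 2.
Handshaking lemma: 2 * 10 = 20.
A tree on 8 vertices has 7 edges. This graph has 10 edges (3 extra). Not a tree.
Diameter (longest shortest path) = 4.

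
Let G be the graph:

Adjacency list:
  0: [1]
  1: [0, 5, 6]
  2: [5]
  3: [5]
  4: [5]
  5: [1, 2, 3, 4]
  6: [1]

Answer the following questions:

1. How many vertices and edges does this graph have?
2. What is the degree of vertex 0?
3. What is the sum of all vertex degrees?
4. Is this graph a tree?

Count: 7 vertices, 6 edges.
Vertex 0 has neighbors [1], degree = 1.
Handshaking lemma: 2 * 6 = 12.
A graph is a tree iff it is connected and has exactly n-1 edges. This graph is connected (all 7 vertices in one component) and has 7-1 = 6 edges. It is a tree.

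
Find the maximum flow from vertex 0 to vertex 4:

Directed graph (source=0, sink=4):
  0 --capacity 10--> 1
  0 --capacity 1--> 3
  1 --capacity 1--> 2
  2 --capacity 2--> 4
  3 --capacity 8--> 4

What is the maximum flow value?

Computing max flow:
  Flow on (0->1): 1/10
  Flow on (0->3): 1/1
  Flow on (1->2): 1/1
  Flow on (2->4): 1/2
  Flow on (3->4): 1/8
Maximum flow = 2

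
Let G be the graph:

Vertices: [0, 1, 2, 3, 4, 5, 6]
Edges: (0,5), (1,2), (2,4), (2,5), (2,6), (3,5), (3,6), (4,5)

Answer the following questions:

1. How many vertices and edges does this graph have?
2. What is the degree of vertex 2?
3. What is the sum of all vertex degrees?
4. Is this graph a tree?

Count: 7 vertices, 8 edges.
Vertex 2 has neighbors [1, 4, 5, 6], degree = 4.
Handshaking lemma: 2 * 8 = 16.
A tree on 7 vertices has 6 edges. This graph has 8 edges (2 extra). Not a tree.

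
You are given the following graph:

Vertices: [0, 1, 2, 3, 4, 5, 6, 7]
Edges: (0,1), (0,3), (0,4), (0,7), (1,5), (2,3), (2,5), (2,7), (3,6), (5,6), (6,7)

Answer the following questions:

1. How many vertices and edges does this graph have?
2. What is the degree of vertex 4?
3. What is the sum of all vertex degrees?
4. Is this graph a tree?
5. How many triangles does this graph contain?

Count: 8 vertices, 11 edges.
Vertex 4 has neighbors [0], degree = 1.
Handshaking lemma: 2 * 11 = 22.
A tree on 8 vertices has 7 edges. This graph has 11 edges (4 extra). Not a tree.
Number of triangles = 0.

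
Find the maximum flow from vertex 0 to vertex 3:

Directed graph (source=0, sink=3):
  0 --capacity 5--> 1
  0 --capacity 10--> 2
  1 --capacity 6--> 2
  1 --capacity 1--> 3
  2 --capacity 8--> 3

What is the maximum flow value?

Computing max flow:
  Flow on (0->1): 5/5
  Flow on (0->2): 4/10
  Flow on (1->2): 4/6
  Flow on (1->3): 1/1
  Flow on (2->3): 8/8
Maximum flow = 9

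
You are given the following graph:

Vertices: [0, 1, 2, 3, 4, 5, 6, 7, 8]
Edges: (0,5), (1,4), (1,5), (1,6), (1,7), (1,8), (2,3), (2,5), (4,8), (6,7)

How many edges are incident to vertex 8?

Vertex 8 has neighbors [1, 4], so deg(8) = 2.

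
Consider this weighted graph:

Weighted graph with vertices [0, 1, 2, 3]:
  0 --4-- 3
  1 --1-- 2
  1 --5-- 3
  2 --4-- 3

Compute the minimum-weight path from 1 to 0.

Using Dijkstra's algorithm from vertex 1:
Shortest path: 1 -> 3 -> 0
Total weight: 5 + 4 = 9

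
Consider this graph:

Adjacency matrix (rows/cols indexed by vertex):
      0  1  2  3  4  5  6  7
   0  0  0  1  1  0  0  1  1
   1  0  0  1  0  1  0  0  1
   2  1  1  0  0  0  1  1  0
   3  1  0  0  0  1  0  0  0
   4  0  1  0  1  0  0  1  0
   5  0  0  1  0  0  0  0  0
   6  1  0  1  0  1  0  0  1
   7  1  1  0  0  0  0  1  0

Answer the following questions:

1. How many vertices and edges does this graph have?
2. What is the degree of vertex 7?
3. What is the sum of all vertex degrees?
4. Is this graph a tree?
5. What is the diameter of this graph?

Count: 8 vertices, 12 edges.
Vertex 7 has neighbors [0, 1, 6], degree = 3.
Handshaking lemma: 2 * 12 = 24.
A tree on 8 vertices has 7 edges. This graph has 12 edges (5 extra). Not a tree.
Diameter (longest shortest path) = 3.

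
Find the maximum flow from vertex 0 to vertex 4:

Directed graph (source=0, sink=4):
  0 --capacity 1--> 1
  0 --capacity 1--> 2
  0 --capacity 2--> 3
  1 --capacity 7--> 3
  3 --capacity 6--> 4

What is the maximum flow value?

Computing max flow:
  Flow on (0->1): 1/1
  Flow on (0->3): 2/2
  Flow on (1->3): 1/7
  Flow on (3->4): 3/6
Maximum flow = 3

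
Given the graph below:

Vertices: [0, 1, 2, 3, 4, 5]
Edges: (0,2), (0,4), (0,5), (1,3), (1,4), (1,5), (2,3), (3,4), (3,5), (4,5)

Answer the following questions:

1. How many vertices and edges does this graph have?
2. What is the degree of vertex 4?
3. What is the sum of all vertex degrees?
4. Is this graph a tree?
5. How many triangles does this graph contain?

Count: 6 vertices, 10 edges.
Vertex 4 has neighbors [0, 1, 3, 5], degree = 4.
Handshaking lemma: 2 * 10 = 20.
A tree on 6 vertices has 5 edges. This graph has 10 edges (5 extra). Not a tree.
Number of triangles = 5.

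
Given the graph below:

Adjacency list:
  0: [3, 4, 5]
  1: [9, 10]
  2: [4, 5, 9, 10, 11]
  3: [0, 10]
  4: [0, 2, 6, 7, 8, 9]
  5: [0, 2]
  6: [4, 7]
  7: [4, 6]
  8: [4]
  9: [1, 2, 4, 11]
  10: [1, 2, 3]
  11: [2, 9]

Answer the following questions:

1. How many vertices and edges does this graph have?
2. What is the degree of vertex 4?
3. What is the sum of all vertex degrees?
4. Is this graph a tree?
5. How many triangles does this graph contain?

Count: 12 vertices, 17 edges.
Vertex 4 has neighbors [0, 2, 6, 7, 8, 9], degree = 6.
Handshaking lemma: 2 * 17 = 34.
A tree on 12 vertices has 11 edges. This graph has 17 edges (6 extra). Not a tree.
Number of triangles = 3.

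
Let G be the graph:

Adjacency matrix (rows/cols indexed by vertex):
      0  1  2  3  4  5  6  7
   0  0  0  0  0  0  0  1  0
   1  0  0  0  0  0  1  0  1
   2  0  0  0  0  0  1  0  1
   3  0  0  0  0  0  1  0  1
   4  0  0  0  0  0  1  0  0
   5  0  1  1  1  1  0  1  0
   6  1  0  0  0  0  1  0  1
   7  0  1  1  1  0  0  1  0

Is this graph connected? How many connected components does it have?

Checking connectivity: the graph has 1 connected component(s).
All vertices are reachable from each other. The graph IS connected.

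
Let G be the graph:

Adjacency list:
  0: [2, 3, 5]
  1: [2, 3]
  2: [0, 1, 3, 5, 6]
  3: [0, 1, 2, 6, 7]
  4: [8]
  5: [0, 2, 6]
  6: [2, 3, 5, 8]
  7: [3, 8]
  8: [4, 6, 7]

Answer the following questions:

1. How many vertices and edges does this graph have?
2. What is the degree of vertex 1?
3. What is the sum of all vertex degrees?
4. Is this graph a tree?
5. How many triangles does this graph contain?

Count: 9 vertices, 14 edges.
Vertex 1 has neighbors [2, 3], degree = 2.
Handshaking lemma: 2 * 14 = 28.
A tree on 9 vertices has 8 edges. This graph has 14 edges (6 extra). Not a tree.
Number of triangles = 5.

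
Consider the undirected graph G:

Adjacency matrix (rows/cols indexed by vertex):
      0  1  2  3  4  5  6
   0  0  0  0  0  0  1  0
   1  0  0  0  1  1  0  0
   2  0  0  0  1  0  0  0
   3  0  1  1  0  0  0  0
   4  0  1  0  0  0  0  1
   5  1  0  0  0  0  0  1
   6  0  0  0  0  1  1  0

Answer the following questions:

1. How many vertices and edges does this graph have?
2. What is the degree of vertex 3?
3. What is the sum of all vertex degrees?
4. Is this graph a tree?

Count: 7 vertices, 6 edges.
Vertex 3 has neighbors [1, 2], degree = 2.
Handshaking lemma: 2 * 6 = 12.
A graph is a tree iff it is connected and has exactly n-1 edges. This graph is connected (all 7 vertices in one component) and has 7-1 = 6 edges. It is a tree.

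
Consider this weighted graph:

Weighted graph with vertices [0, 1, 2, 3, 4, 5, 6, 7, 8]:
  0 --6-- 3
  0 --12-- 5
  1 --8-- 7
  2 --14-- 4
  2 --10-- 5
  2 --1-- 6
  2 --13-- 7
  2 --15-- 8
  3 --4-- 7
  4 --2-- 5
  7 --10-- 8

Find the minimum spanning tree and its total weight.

Applying Kruskal's algorithm (sort edges by weight, add if no cycle):
  Add (2,6) w=1
  Add (4,5) w=2
  Add (3,7) w=4
  Add (0,3) w=6
  Add (1,7) w=8
  Add (2,5) w=10
  Add (7,8) w=10
  Add (0,5) w=12
  Skip (2,7) w=13 (creates cycle)
  Skip (2,4) w=14 (creates cycle)
  Skip (2,8) w=15 (creates cycle)
MST weight = 53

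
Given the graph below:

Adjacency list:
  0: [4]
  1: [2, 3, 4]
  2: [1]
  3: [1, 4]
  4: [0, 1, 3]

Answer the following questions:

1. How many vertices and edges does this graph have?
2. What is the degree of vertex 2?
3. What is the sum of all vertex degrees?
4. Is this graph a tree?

Count: 5 vertices, 5 edges.
Vertex 2 has neighbors [1], degree = 1.
Handshaking lemma: 2 * 5 = 10.
A tree on 5 vertices has 4 edges. This graph has 5 edges (1 extra). Not a tree.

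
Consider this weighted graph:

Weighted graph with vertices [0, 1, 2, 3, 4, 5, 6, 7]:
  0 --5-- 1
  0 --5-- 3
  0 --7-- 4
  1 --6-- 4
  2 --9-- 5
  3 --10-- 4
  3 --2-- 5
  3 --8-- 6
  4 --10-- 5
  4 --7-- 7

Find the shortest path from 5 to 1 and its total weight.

Using Dijkstra's algorithm from vertex 5:
Shortest path: 5 -> 3 -> 0 -> 1
Total weight: 2 + 5 + 5 = 12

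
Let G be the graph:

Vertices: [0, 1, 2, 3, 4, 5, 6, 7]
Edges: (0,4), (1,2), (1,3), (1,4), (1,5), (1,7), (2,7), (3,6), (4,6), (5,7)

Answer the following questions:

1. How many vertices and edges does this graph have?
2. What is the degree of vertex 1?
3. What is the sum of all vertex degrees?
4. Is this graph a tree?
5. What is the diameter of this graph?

Count: 8 vertices, 10 edges.
Vertex 1 has neighbors [2, 3, 4, 5, 7], degree = 5.
Handshaking lemma: 2 * 10 = 20.
A tree on 8 vertices has 7 edges. This graph has 10 edges (3 extra). Not a tree.
Diameter (longest shortest path) = 3.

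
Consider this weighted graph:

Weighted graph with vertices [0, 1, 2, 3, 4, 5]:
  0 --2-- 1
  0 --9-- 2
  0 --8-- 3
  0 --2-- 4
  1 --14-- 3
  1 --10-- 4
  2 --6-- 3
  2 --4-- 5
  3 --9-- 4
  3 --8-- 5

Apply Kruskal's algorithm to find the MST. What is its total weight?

Applying Kruskal's algorithm (sort edges by weight, add if no cycle):
  Add (0,4) w=2
  Add (0,1) w=2
  Add (2,5) w=4
  Add (2,3) w=6
  Add (0,3) w=8
  Skip (3,5) w=8 (creates cycle)
  Skip (0,2) w=9 (creates cycle)
  Skip (3,4) w=9 (creates cycle)
  Skip (1,4) w=10 (creates cycle)
  Skip (1,3) w=14 (creates cycle)
MST weight = 22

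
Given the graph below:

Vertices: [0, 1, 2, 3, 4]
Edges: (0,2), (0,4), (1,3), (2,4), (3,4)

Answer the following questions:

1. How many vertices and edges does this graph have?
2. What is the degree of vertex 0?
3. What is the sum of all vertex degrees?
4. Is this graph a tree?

Count: 5 vertices, 5 edges.
Vertex 0 has neighbors [2, 4], degree = 2.
Handshaking lemma: 2 * 5 = 10.
A tree on 5 vertices has 4 edges. This graph has 5 edges (1 extra). Not a tree.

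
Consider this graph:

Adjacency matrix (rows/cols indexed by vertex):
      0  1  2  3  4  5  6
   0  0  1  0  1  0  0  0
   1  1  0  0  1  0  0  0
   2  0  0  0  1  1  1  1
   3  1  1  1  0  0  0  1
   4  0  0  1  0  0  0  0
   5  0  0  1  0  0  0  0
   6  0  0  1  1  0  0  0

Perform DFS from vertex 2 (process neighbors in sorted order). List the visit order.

DFS from vertex 2 (neighbors processed in ascending order):
Visit order: 2, 3, 0, 1, 6, 4, 5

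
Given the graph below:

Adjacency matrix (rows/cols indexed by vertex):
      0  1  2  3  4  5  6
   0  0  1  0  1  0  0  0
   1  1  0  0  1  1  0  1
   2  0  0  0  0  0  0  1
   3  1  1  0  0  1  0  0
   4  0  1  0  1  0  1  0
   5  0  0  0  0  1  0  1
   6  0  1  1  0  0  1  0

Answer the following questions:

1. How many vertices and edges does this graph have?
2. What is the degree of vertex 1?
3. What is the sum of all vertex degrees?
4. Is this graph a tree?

Count: 7 vertices, 9 edges.
Vertex 1 has neighbors [0, 3, 4, 6], degree = 4.
Handshaking lemma: 2 * 9 = 18.
A tree on 7 vertices has 6 edges. This graph has 9 edges (3 extra). Not a tree.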